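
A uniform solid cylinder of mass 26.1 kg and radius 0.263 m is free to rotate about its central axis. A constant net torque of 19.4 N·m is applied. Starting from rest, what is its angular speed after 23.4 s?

I = ½MR² = (1/2)(26.1)(0.263)² = 0.9027 kg·m².
α = τ/I = 19.4/0.9027 = 21.49 rad/s².
ω = ω₀ + αt = 0 + (21.49)(23.4) = 502.9 rad/s.

ω ≈ 503 rad/s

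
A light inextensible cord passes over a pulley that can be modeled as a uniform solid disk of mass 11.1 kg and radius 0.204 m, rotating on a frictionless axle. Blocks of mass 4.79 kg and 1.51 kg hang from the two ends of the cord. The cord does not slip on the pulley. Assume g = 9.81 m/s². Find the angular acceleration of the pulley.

I = ½MR² = (1/2)(11.1)(0.204)² = 0.2310 kg·m².
Heavier block: m₁g − T₁ = m₁a. Lighter block: T₂ − m₂g = m₂a.
Pulley: (T₁ − T₂)R = Iα = I(a/R), so T₁ − T₂ = (I/R²)a = (1/2)M_p a = 5.550·a.
Adding the three: (m₁ − m₂)g = (m₁ + m₂ + 5.550)a, so a = (4.79 − 1.51)(9.81)/(4.79 + 1.51 + 5.550) = 2.715 m/s².
α = a/R = 2.715/0.204 = 13.31 rad/s².

α ≈ 13.3 rad/s²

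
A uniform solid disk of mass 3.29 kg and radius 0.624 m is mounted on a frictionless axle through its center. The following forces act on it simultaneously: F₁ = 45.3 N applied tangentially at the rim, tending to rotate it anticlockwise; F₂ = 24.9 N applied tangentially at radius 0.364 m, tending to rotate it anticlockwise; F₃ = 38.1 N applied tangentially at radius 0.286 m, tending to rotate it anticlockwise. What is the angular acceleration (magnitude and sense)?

α ≈ 75.3 rad/s², anticlockwise

I = ½MR² = (1/2)(3.29)(0.624)² = 0.6405 kg·m².
Taking anticlockwise as positive: τ₁ = +(45.3)(0.624) = +28.27 N·m; τ₂ = +(24.9)(0.364) = +9.064 N·m; τ₃ = +(38.1)(0.286) = +10.90 N·m.
Net torque τ = 48.23 N·m.
α = τ/I = 48.23/0.6405 = 75.29 rad/s².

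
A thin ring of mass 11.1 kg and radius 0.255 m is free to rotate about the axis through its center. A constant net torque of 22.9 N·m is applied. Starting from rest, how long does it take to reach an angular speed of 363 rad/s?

I = MR² = (11.1)(0.255)² = 0.7218 kg·m².
α = τ/I = 22.9/0.7218 = 31.73 rad/s².
ω = αt ⇒ t = ω/α = 363/31.73 = 11.44 s.

t ≈ 11.4 s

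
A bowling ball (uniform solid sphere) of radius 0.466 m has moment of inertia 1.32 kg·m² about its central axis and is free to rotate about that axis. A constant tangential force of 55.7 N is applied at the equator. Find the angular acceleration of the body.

α ≈ 19.7 rad/s²

τ = F R = (55.7)(0.466) = 25.96 N·m.
Newton's second law for rotation, τ = Iα, gives α = τ/I = 25.96/1.320 = 19.66 rad/s².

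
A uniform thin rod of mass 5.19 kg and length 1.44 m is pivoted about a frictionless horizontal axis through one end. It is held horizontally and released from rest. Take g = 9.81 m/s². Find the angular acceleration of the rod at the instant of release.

α ≈ 10.2 rad/s²

About the pivot, I = (1/3)ML² = (1/3)(5.19)(1.44)² = 3.587 kg·m².
The weight acts at the center, a distance L/2 = 0.7200 m from the pivot; τ = Mg(L/2) = 36.66 N·m.
α = τ/I = 36.66/3.587 = 10.22 rad/s².
(Equivalently α = (3g/(2L)) = 10.22 rad/s².)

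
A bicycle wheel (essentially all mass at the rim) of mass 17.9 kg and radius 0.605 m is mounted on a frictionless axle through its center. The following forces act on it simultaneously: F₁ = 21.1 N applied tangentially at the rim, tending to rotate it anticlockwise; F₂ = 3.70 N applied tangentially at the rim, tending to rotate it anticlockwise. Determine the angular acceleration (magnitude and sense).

α ≈ 2.29 rad/s², anticlockwise

I = MR² = (17.9)(0.605)² = 6.552 kg·m².
Taking anticlockwise as positive: τ₁ = +(21.1)(0.605) = +12.77 N·m; τ₂ = +(3.70)(0.605) = +2.239 N·m.
Net torque τ = 15.00 N·m.
α = τ/I = 15.00/6.552 = 2.290 rad/s².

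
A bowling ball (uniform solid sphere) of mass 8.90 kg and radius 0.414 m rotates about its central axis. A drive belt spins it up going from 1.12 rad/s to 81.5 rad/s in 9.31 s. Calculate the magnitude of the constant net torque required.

I = (2/5)MR² = (2/5)(8.90)(0.414)² = 0.6102 kg·m².
α = Δω/Δt = (81.5 − 1.12)/9.31 = 8.634 rad/s².
τ = Iα = (0.6102)(8.634) = 5.268 N·m.

τ ≈ 5.27 N·m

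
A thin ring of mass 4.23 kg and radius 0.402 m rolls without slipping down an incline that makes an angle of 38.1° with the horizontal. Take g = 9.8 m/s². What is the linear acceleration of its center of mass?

Translation along the incline: Mg sinθ − f = Ma.
Rotation about the center: fR = Iα with I = MR². No-slip gives a = αR, so f = (I/R²)a = M a.
Substituting: Mg sinθ = (1 + 1.000)Ma, so a = g sinθ/(1 + 1.000) = (9.8) sin 38.1° / 2.000 = 3.023 m/s².

a ≈ 3.02 m/s²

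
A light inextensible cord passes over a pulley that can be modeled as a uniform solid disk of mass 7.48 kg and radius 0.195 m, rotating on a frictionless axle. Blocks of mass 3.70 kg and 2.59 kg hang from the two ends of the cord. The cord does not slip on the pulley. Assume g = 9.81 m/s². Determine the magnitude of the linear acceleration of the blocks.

a ≈ 1.09 m/s²

I = ½MR² = (1/2)(7.48)(0.195)² = 0.1422 kg·m².
Heavier block: m₁g − T₁ = m₁a. Lighter block: T₂ − m₂g = m₂a.
Pulley: (T₁ − T₂)R = Iα = I(a/R), so T₁ − T₂ = (I/R²)a = (1/2)M_p a = 3.740·a.
Adding the three: (m₁ − m₂)g = (m₁ + m₂ + 3.740)a, so a = (3.70 − 2.59)(9.81)/(3.70 + 2.59 + 3.740) = 1.086 m/s².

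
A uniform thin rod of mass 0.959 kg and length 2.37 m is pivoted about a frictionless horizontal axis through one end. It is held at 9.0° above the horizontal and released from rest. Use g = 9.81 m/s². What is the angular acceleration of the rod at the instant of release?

α ≈ 6.13 rad/s²

About the pivot, I = (1/3)ML² = (1/3)(0.959)(2.37)² = 1.796 kg·m².
The weight acts at the center, a distance L/2 = 1.185 m from the pivot; τ = Mg(L/2) cos 9.0° = 11.01 N·m.
α = τ/I = 11.01/1.796 = 6.132 rad/s².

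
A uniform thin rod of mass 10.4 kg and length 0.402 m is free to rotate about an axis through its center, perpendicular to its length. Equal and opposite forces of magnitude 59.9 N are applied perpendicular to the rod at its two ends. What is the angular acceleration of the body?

I = (1/12)ML² = (1/12)(10.4)(0.402)² = 0.1401 kg·m².
The couple gives τ = F·(L/2) + F·(L/2) = F L = (59.9)(0.402) = 24.08 N·m.
Newton's second law for rotation, τ = Iα, gives α = τ/I = 24.08/0.1401 = 171.9 rad/s².

α ≈ 172 rad/s²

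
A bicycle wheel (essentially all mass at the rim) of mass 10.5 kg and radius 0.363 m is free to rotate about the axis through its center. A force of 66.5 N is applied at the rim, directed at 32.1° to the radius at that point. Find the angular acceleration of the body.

α ≈ 9.27 rad/s²

I = MR² = (10.5)(0.363)² = 1.384 kg·m².
Only the tangential component produces torque: τ = F R sinθ = (66.5)(0.363) sin 32.1° = 12.83 N·m.
Newton's second law for rotation, τ = Iα, gives α = τ/I = 12.83/1.384 = 9.271 rad/s².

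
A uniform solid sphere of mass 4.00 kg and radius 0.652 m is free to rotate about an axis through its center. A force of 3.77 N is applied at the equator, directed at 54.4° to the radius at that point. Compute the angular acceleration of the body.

I = (2/5)MR² = (2/5)(4.00)(0.652)² = 0.6802 kg·m².
Only the tangential component produces torque: τ = F R sinθ = (3.77)(0.652) sin 54.4° = 1.999 N·m.
From τ = Iα: α = 1.999/0.6802 = 2.938 rad/s².

α ≈ 2.94 rad/s²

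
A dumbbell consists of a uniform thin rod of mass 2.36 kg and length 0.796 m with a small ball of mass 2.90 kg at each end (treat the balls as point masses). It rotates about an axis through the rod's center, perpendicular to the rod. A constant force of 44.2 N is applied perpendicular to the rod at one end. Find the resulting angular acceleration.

α ≈ 16.9 rad/s²

I_rod = (1/12)ML² = (1/12)(2.36)(0.796)² = 0.1246 kg·m².
I_balls = 2·m·(L/2)² = 2(2.90)(0.3980)² = 0.9187 kg·m².
Total I = 1.043 kg·m².
τ = F·(L/2) = (44.2)(0.398) = 17.59 N·m.
α = τ/I = 17.59/1.043 = 16.86 rad/s².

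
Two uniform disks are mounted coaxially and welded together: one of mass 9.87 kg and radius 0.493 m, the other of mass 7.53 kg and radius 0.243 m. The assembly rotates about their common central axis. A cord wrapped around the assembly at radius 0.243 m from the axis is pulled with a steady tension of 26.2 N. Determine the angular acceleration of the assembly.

I = ½M₁R₁² + ½M₂R₂² = ½(9.87)(0.493)² + ½(7.53)(0.243)² = 1.422 kg·m².
τ = F r = (26.2)(0.243) = 6.367 N·m.
α = τ/I = 6.367/1.422 = 4.478 rad/s².

α ≈ 4.48 rad/s²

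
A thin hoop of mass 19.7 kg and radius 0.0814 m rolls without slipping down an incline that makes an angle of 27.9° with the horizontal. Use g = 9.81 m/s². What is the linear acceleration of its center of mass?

a ≈ 2.30 m/s²

Translation along the incline: Mg sinθ − f = Ma.
Rotation about the center: fR = Iα with I = MR². No-slip gives a = αR, so f = (I/R²)a = M a.
Substituting: Mg sinθ = (1 + 1.000)Ma, so a = g sinθ/(1 + 1.000) = (9.81) sin 27.9° / 2.000 = 2.295 m/s².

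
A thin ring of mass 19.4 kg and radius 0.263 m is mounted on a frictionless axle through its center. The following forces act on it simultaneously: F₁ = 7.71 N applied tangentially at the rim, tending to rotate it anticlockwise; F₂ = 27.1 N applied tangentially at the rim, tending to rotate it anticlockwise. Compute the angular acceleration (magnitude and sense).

α ≈ 6.82 rad/s², anticlockwise

I = MR² = (19.4)(0.263)² = 1.342 kg·m².
Taking anticlockwise as positive: τ₁ = +(7.71)(0.263) = +2.028 N·m; τ₂ = +(27.1)(0.263) = +7.127 N·m.
Net torque τ = 9.155 N·m.
α = τ/I = 9.155/1.342 = 6.823 rad/s².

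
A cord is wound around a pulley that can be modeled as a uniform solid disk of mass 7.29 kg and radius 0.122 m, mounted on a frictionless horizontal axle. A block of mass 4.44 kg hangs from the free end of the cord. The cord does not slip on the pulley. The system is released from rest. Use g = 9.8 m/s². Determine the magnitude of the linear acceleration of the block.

I = ½MR² = (1/2)(7.29)(0.122)² = 0.05425 kg·m².
Block: mg − T = ma. Pulley: TR = Iα. No-slip: a = αR, so T = (I/R²)a = 3.645·a.
Then mg = (m + 3.645)a, so a = (4.44)(9.8)/(4.44 + 3.645) = 5.382 m/s².

a ≈ 5.38 m/s²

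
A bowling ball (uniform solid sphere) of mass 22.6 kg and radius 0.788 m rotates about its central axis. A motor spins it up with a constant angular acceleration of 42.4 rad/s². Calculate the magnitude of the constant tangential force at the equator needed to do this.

I = (2/5)MR² = (2/5)(22.6)(0.788)² = 5.613 kg·m².
The required torque is τ = Iα = (5.613)(42.40) = 238.0 N·m.
A tangential force at the equator gives τ = FR, so F = τ/R = 238.0/0.788 = 302.0 N.

F ≈ 302 N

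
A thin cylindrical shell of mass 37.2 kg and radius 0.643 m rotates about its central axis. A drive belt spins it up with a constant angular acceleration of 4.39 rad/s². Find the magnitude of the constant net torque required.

τ ≈ 67.5 N·m

I = MR² = (37.2)(0.643)² = 15.38 kg·m².
τ = Iα = (15.38)(4.390) = 67.52 N·m.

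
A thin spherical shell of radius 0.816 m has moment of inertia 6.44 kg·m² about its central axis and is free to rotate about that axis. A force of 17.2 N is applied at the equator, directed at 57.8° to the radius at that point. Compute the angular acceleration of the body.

α ≈ 1.84 rad/s²

Only the tangential component produces torque: τ = F R sinθ = (17.2)(0.816) sin 57.8° = 11.88 N·m.
From τ = Iα: α = 11.88/6.440 = 1.844 rad/s².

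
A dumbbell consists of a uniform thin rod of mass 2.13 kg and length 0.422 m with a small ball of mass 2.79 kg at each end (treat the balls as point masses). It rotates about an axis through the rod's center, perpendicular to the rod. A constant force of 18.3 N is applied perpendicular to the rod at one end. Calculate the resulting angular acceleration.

I_rod = (1/12)ML² = (1/12)(2.13)(0.422)² = 0.03161 kg·m².
I_balls = 2·m·(L/2)² = 2(2.79)(0.2110)² = 0.2484 kg·m².
Total I = 0.2800 kg·m².
τ = F·(L/2) = (18.3)(0.211) = 3.861 N·m.
α = τ/I = 3.861/0.2800 = 13.79 rad/s².

α ≈ 13.8 rad/s²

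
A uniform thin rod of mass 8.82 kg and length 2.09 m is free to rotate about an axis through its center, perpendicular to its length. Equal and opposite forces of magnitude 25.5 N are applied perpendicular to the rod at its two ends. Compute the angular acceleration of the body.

I = (1/12)ML² = (1/12)(8.82)(2.09)² = 3.211 kg·m².
The couple gives τ = F·(L/2) + F·(L/2) = F L = (25.5)(2.09) = 53.29 N·m.
Newton's second law for rotation, τ = Iα, gives α = τ/I = 53.29/3.211 = 16.60 rad/s².

α ≈ 16.6 rad/s²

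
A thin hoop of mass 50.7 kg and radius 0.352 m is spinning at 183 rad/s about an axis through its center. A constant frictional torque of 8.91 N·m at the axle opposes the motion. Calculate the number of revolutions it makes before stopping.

I = MR² = (50.7)(0.352)² = 6.282 kg·m².
The net torque has magnitude 8.91 N·m, opposing ω.
|α| = τ/I = 8.910/6.282 = 1.418 rad/s² (deceleration).
ω² = ω₀² − 2|α|θ with ω = 0 ⇒ θ = ω₀²/(2|α|) = 11810 rad = 1879 rev.

≈ 1880 revolutions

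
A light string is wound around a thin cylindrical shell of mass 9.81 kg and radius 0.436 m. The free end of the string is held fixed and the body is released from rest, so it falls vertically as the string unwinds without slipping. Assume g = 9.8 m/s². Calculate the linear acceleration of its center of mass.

Translation: Mg − T = Ma. Rotation about the center: TR = Iα with I = MR².
With a = αR: T = (I/R²)a = M a, so Mg = (1 + 1.000)Ma.
a = g/(1 + 1.000) = 9.8/2.000 = 4.900 m/s².

a ≈ 4.90 m/s²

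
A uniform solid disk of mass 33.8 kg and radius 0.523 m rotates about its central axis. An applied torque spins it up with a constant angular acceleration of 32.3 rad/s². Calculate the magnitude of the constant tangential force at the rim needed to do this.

I = ½MR² = (1/2)(33.8)(0.523)² = 4.623 kg·m².
The required torque is τ = Iα = (4.623)(32.30) = 149.3 N·m.
A tangential force at the rim gives τ = FR, so F = τ/R = 149.3/0.523 = 285.5 N.

F ≈ 285 N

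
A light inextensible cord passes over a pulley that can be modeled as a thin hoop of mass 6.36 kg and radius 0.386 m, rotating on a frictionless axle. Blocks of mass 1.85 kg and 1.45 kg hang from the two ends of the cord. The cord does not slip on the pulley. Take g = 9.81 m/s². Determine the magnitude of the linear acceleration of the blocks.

I = MR² = (6.36)(0.386)² = 0.9476 kg·m².
Heavier block: m₁g − T₁ = m₁a. Lighter block: T₂ − m₂g = m₂a.
Pulley: (T₁ − T₂)R = Iα = I(a/R), so T₁ − T₂ = (I/R²)a = 1·M_p a = 6.360·a.
Adding the three: (m₁ − m₂)g = (m₁ + m₂ + 6.360)a, so a = (1.85 − 1.45)(9.81)/(1.85 + 1.45 + 6.360) = 0.4062 m/s².

a ≈ 0.406 m/s²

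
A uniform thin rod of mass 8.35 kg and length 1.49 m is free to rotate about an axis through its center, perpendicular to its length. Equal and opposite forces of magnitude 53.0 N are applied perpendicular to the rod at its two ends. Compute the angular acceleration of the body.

α ≈ 51.1 rad/s²

I = (1/12)ML² = (1/12)(8.35)(1.49)² = 1.545 kg·m².
The couple gives τ = F·(L/2) + F·(L/2) = F L = (53.0)(1.49) = 78.97 N·m.
From τ = Iα: α = 78.97/1.545 = 51.12 rad/s².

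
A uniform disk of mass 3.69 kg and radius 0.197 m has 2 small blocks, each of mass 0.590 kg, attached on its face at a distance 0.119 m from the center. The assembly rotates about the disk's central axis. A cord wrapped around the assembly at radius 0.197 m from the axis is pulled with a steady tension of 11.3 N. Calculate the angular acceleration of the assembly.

α ≈ 25.2 rad/s²

I_disk = ½MR² = ½(3.69)(0.197)² = 0.07160 kg·m².
I_blocks = 2·m·r² = 2(0.590)(0.119)² = 0.01671 kg·m².
Total I = 0.08831 kg·m².
τ = F r = (11.3)(0.197) = 2.226 N·m.
α = τ/I = 2.226/0.08831 = 25.21 rad/s².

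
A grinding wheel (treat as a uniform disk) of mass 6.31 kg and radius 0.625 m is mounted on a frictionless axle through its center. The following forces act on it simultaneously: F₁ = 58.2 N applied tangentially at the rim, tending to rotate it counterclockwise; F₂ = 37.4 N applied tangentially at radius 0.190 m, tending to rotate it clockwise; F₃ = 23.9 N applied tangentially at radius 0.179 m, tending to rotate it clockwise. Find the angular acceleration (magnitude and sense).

I = ½MR² = (1/2)(6.31)(0.625)² = 1.232 kg·m².
Taking counterclockwise as positive: τ₁ = +(58.2)(0.625) = +36.38 N·m; τ₂ = −(37.4)(0.190) = −7.106 N·m; τ₃ = −(23.9)(0.179) = −4.278 N·m.
Net torque τ = 24.99 N·m.
α = τ/I = 24.99/1.232 = 20.28 rad/s².

α ≈ 20.3 rad/s², counterclockwise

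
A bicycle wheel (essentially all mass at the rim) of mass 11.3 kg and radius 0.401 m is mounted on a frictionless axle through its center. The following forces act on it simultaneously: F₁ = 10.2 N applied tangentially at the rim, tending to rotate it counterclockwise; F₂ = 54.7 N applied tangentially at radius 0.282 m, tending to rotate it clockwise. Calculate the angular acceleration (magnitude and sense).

I = MR² = (11.3)(0.401)² = 1.817 kg·m².
Taking counterclockwise as positive: τ₁ = +(10.2)(0.401) = +4.090 N·m; τ₂ = −(54.7)(0.282) = −15.43 N·m.
Net torque τ = -11.34 N·m.
α = τ/I = -11.34/1.817 = -6.238 rad/s².

α ≈ 6.24 rad/s², clockwise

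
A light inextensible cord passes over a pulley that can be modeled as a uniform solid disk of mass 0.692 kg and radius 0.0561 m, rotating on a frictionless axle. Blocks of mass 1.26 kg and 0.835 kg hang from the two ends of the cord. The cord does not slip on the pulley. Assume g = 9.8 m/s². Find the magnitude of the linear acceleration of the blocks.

I = ½MR² = (1/2)(0.692)(0.0561)² = 0.001089 kg·m².
Heavier block: m₁g − T₁ = m₁a. Lighter block: T₂ − m₂g = m₂a.
Pulley: (T₁ − T₂)R = Iα = I(a/R), so T₁ − T₂ = (I/R²)a = (1/2)M_p a = 0.3460·a.
Adding the three: (m₁ − m₂)g = (m₁ + m₂ + 0.3460)a, so a = (1.26 − 0.835)(9.8)/(1.26 + 0.835 + 0.3460) = 1.706 m/s².

a ≈ 1.71 m/s²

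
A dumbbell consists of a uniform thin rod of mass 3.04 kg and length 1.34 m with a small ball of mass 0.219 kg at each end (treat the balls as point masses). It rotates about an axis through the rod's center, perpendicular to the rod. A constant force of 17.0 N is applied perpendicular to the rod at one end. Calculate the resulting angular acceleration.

I_rod = (1/12)ML² = (1/12)(3.04)(1.34)² = 0.4549 kg·m².
I_balls = 2·m·(L/2)² = 2(0.219)(0.6700)² = 0.1966 kg·m².
Total I = 0.6515 kg·m².
τ = F·(L/2) = (17.0)(0.670) = 11.39 N·m.
α = τ/I = 11.39/0.6515 = 17.48 rad/s².

α ≈ 17.5 rad/s²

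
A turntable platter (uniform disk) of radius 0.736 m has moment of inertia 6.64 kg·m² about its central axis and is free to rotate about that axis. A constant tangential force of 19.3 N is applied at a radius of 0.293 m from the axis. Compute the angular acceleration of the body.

τ = F·r = (19.3)(0.293) = 5.655 N·m.
From τ = Iα: α = 5.655/6.640 = 0.8516 rad/s².

α ≈ 0.852 rad/s²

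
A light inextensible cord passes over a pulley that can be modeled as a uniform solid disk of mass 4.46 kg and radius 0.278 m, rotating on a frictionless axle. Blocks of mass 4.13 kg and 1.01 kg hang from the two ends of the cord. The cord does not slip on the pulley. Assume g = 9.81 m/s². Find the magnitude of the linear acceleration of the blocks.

a ≈ 4.15 m/s²

I = ½MR² = (1/2)(4.46)(0.278)² = 0.1723 kg·m².
Heavier block: m₁g − T₁ = m₁a. Lighter block: T₂ − m₂g = m₂a.
Pulley: (T₁ − T₂)R = Iα = I(a/R), so T₁ − T₂ = (I/R²)a = (1/2)M_p a = 2.230·a.
Adding the three: (m₁ − m₂)g = (m₁ + m₂ + 2.230)a, so a = (4.13 − 1.01)(9.81)/(4.13 + 1.01 + 2.230) = 4.153 m/s².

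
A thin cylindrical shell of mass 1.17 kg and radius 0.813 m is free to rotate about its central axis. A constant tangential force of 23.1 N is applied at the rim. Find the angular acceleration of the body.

α ≈ 24.3 rad/s²

I = MR² = (1.17)(0.813)² = 0.7733 kg·m².
τ = F R = (23.1)(0.813) = 18.78 N·m.
Newton's second law for rotation, τ = Iα, gives α = τ/I = 18.78/0.7733 = 24.28 rad/s².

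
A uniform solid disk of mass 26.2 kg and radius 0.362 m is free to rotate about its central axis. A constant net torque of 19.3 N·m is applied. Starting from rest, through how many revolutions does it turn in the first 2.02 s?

I = ½MR² = (1/2)(26.2)(0.362)² = 1.717 kg·m².
α = τ/I = 19.3/1.717 = 11.24 rad/s².
θ = ½αt² = ½(11.24)(2.02)² = 22.94 rad.
Revolutions = θ/(2π) = 3.651.

≈ 3.65 revolutions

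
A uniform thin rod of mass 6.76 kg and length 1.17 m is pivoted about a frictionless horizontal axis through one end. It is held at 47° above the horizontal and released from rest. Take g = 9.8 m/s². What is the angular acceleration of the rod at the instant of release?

α ≈ 8.57 rad/s²

About the pivot, I = (1/3)ML² = (1/3)(6.76)(1.17)² = 3.085 kg·m².
The weight acts at the center, a distance L/2 = 0.5850 m from the pivot; τ = Mg(L/2) cos 47° = 26.43 N·m.
α = τ/I = 26.43/3.085 = 8.569 rad/s².
(Equivalently α = (3g/(2L)) cos 47° = 8.569 rad/s².)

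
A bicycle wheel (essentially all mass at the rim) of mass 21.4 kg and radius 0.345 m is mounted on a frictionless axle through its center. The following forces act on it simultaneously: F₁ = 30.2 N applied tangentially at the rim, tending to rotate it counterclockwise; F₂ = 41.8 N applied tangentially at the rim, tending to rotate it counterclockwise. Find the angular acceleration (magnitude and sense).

I = MR² = (21.4)(0.345)² = 2.547 kg·m².
Taking counterclockwise as positive: τ₁ = +(30.2)(0.345) = +10.42 N·m; τ₂ = +(41.8)(0.345) = +14.42 N·m.
Net torque τ = 24.84 N·m.
α = τ/I = 24.84/2.547 = 9.752 rad/s².

α ≈ 9.75 rad/s², counterclockwise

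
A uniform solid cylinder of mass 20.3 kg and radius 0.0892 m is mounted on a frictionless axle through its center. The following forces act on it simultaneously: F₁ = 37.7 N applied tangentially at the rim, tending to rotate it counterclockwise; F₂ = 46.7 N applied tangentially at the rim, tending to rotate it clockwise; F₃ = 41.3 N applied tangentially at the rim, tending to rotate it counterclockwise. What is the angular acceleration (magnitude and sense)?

I = ½MR² = (1/2)(20.3)(0.0892)² = 0.08076 kg·m².
Taking counterclockwise as positive: τ₁ = +(37.7)(0.0892) = +3.363 N·m; τ₂ = −(46.7)(0.0892) = −4.166 N·m; τ₃ = +(41.3)(0.0892) = +3.684 N·m.
Net torque τ = 2.881 N·m.
α = τ/I = 2.881/0.08076 = 35.68 rad/s².

α ≈ 35.7 rad/s², counterclockwise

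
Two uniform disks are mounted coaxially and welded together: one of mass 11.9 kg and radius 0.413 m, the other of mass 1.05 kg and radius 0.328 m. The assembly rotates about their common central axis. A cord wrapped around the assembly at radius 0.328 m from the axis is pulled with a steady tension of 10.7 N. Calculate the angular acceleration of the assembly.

α ≈ 3.28 rad/s²

I = ½M₁R₁² + ½M₂R₂² = ½(11.9)(0.413)² + ½(1.05)(0.328)² = 1.071 kg·m².
τ = F r = (10.7)(0.328) = 3.510 N·m.
α = τ/I = 3.510/1.071 = 3.276 rad/s².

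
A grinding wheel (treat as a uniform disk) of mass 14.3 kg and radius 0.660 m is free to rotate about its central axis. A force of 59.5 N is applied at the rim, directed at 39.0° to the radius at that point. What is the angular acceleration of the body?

α ≈ 7.93 rad/s²

I = ½MR² = (1/2)(14.3)(0.660)² = 3.115 kg·m².
Only the tangential component produces torque: τ = F R sinθ = (59.5)(0.660) sin 39.0° = 24.71 N·m.
From τ = Iα: α = 24.71/3.115 = 7.935 rad/s².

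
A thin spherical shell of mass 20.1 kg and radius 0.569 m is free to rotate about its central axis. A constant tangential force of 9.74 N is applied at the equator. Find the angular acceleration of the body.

I = (2/3)MR² = (2/3)(20.1)(0.569)² = 4.338 kg·m².
τ = F R = (9.74)(0.569) = 5.542 N·m.
Newton's second law for rotation, τ = Iα, gives α = τ/I = 5.542/4.338 = 1.277 rad/s².

α ≈ 1.28 rad/s²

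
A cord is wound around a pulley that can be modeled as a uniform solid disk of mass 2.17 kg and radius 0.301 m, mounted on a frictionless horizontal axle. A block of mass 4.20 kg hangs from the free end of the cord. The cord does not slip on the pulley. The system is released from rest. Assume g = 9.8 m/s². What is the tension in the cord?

T ≈ 8.45 N

I = ½MR² = (1/2)(2.17)(0.301)² = 0.09830 kg·m².
Block: mg − T = ma. Pulley: TR = Iα. No-slip: a = αR, so T = (I/R²)a = 1.085·a.
Then mg = (m + 1.085)a, so a = (4.20)(9.8)/(4.20 + 1.085) = 7.788 m/s².
T = 1.085·a = 8.450 N.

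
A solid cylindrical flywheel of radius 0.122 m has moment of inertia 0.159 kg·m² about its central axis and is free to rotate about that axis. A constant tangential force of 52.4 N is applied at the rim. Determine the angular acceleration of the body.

α ≈ 40.2 rad/s²

τ = F R = (52.4)(0.122) = 6.393 N·m.
Newton's second law for rotation, τ = Iα, gives α = τ/I = 6.393/0.1590 = 40.21 rad/s².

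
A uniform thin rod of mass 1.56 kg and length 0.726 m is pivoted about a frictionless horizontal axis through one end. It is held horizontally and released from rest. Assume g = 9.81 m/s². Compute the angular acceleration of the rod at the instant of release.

α ≈ 20.3 rad/s²

About the pivot, I = (1/3)ML² = (1/3)(1.56)(0.726)² = 0.2741 kg·m².
The weight acts at the center, a distance L/2 = 0.3630 m from the pivot; τ = Mg(L/2) = 5.555 N·m.
α = τ/I = 5.555/0.2741 = 20.27 rad/s².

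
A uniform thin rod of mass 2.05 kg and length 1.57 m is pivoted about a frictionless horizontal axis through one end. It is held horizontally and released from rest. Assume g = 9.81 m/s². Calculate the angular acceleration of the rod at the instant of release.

About the pivot, I = (1/3)ML² = (1/3)(2.05)(1.57)² = 1.684 kg·m².
The weight acts at the center, a distance L/2 = 0.7850 m from the pivot; τ = Mg(L/2) = 15.79 N·m.
α = τ/I = 15.79/1.684 = 9.373 rad/s².

α ≈ 9.37 rad/s²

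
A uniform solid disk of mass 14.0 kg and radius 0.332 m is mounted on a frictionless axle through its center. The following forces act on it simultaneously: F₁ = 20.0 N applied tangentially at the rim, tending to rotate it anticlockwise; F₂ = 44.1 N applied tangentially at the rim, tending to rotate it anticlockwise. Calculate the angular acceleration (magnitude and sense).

α ≈ 27.6 rad/s², anticlockwise

I = ½MR² = (1/2)(14.0)(0.332)² = 0.7716 kg·m².
Taking anticlockwise as positive: τ₁ = +(20.0)(0.332) = +6.640 N·m; τ₂ = +(44.1)(0.332) = +14.64 N·m.
Net torque τ = 21.28 N·m.
α = τ/I = 21.28/0.7716 = 27.58 rad/s².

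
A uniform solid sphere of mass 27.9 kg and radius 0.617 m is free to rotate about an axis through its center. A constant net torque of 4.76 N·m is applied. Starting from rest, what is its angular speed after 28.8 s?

ω ≈ 32.3 rad/s

I = (2/5)MR² = (2/5)(27.9)(0.617)² = 4.248 kg·m².
α = τ/I = 4.76/4.248 = 1.120 rad/s².
ω = ω₀ + αt = 0 + (1.120)(28.8) = 32.27 rad/s.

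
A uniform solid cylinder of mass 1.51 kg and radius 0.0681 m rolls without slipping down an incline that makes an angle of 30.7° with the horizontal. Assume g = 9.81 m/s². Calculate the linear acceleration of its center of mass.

a ≈ 3.34 m/s²

Translation along the incline: Mg sinθ − f = Ma.
Rotation about the center: fR = Iα with I = ½MR². No-slip gives a = αR, so f = (I/R²)a = (1/2)M a.
Substituting: Mg sinθ = (1 + 0.5000)Ma, so a = g sinθ/(1 + 0.5000) = (9.81) sin 30.7° / 1.500 = 3.339 m/s².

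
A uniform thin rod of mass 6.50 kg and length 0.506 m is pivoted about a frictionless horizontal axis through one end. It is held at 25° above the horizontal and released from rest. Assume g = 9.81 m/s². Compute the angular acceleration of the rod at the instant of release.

α ≈ 26.4 rad/s²

About the pivot, I = (1/3)ML² = (1/3)(6.50)(0.506)² = 0.5547 kg·m².
The weight acts at the center, a distance L/2 = 0.2530 m from the pivot; τ = Mg(L/2) cos 25° = 14.62 N·m.
α = τ/I = 14.62/0.5547 = 26.36 rad/s².
(Equivalently α = (3g/(2L)) cos 25° = 26.36 rad/s².)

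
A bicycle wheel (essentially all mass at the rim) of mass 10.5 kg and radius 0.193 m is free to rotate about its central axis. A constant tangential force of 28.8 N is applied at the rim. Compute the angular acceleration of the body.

α ≈ 14.2 rad/s²

I = MR² = (10.5)(0.193)² = 0.3911 kg·m².
τ = F R = (28.8)(0.193) = 5.558 N·m.
From τ = Iα: α = 5.558/0.3911 = 14.21 rad/s².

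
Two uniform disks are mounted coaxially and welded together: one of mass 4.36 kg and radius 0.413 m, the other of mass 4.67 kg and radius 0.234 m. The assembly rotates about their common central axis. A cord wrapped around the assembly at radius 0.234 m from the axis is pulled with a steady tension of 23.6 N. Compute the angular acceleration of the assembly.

I = ½M₁R₁² + ½M₂R₂² = ½(4.36)(0.413)² + ½(4.67)(0.234)² = 0.4997 kg·m².
τ = F r = (23.6)(0.234) = 5.522 N·m.
α = τ/I = 5.522/0.4997 = 11.05 rad/s².

α ≈ 11.1 rad/s²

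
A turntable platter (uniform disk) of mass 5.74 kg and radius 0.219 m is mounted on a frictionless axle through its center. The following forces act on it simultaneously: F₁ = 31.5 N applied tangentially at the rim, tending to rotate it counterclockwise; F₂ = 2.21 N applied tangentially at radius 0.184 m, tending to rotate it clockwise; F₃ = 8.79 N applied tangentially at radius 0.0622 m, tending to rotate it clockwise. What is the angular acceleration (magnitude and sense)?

α ≈ 43.2 rad/s², counterclockwise

I = ½MR² = (1/2)(5.74)(0.219)² = 0.1376 kg·m².
Taking counterclockwise as positive: τ₁ = +(31.5)(0.219) = +6.899 N·m; τ₂ = −(2.21)(0.184) = −0.4066 N·m; τ₃ = −(8.79)(0.0622) = −0.5467 N·m.
Net torque τ = 5.945 N·m.
α = τ/I = 5.945/0.1376 = 43.19 rad/s².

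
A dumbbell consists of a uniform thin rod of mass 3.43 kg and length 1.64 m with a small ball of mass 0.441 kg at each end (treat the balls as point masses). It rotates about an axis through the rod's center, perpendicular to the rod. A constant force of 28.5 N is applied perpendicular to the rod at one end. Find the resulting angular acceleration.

I_rod = (1/12)ML² = (1/12)(3.43)(1.64)² = 0.7688 kg·m².
I_balls = 2·m·(L/2)² = 2(0.441)(0.8200)² = 0.5931 kg·m².
Total I = 1.362 kg·m².
τ = F·(L/2) = (28.5)(0.820) = 23.37 N·m.
α = τ/I = 23.37/1.362 = 17.16 rad/s².

α ≈ 17.2 rad/s²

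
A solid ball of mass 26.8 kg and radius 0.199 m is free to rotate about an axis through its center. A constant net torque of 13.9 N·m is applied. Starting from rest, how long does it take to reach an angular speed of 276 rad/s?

t ≈ 8.43 s

I = (2/5)MR² = (2/5)(26.8)(0.199)² = 0.4245 kg·m².
α = τ/I = 13.9/0.4245 = 32.74 rad/s².
ω = αt ⇒ t = ω/α = 276/32.74 = 8.429 s.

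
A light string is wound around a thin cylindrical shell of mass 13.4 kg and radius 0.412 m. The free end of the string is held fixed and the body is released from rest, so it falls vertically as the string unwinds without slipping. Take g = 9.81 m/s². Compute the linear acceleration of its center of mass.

a ≈ 4.91 m/s²

Translation: Mg − T = Ma. Rotation about the center: TR = Iα with I = MR².
With a = αR: T = (I/R²)a = M a, so Mg = (1 + 1.000)Ma.
a = g/(1 + 1.000) = 9.81/2.000 = 4.905 m/s².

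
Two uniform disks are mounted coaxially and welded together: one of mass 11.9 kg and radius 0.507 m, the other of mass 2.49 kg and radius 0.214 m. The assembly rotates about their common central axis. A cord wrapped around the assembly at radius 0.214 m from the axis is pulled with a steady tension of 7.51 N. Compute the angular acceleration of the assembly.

I = ½M₁R₁² + ½M₂R₂² = ½(11.9)(0.507)² + ½(2.49)(0.214)² = 1.586 kg·m².
τ = F r = (7.51)(0.214) = 1.607 N·m.
α = τ/I = 1.607/1.586 = 1.013 rad/s².

α ≈ 1.01 rad/s²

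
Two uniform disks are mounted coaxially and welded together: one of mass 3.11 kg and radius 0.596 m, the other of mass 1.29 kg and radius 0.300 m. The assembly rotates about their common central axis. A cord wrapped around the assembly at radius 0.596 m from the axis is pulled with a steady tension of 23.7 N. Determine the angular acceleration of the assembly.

α ≈ 23.1 rad/s²

I = ½M₁R₁² + ½M₂R₂² = ½(3.11)(0.596)² + ½(1.29)(0.300)² = 0.6104 kg·m².
τ = F r = (23.7)(0.596) = 14.13 N·m.
α = τ/I = 14.13/0.6104 = 23.14 rad/s².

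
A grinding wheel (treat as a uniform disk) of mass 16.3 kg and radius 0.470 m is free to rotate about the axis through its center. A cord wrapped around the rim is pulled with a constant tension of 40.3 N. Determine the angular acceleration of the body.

I = ½MR² = (1/2)(16.3)(0.470)² = 1.800 kg·m².
τ = F R = (40.3)(0.470) = 18.94 N·m.
Newton's second law for rotation, τ = Iα, gives α = τ/I = 18.94/1.800 = 10.52 rad/s².

α ≈ 10.5 rad/s²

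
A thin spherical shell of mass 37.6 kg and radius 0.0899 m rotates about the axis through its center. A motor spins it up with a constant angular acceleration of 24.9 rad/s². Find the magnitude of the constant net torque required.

τ ≈ 5.04 N·m

I = (2/3)MR² = (2/3)(37.6)(0.0899)² = 0.2026 kg·m².
τ = Iα = (0.2026)(24.90) = 5.044 N·m.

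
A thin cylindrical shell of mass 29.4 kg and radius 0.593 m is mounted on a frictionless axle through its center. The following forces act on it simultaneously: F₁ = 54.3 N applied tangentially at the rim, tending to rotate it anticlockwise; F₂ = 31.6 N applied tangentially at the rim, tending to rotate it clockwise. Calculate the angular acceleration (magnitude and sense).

α ≈ 1.30 rad/s², anticlockwise

I = MR² = (29.4)(0.593)² = 10.34 kg·m².
Taking anticlockwise as positive: τ₁ = +(54.3)(0.593) = +32.20 N·m; τ₂ = −(31.6)(0.593) = −18.74 N·m.
Net torque τ = 13.46 N·m.
α = τ/I = 13.46/10.34 = 1.302 rad/s².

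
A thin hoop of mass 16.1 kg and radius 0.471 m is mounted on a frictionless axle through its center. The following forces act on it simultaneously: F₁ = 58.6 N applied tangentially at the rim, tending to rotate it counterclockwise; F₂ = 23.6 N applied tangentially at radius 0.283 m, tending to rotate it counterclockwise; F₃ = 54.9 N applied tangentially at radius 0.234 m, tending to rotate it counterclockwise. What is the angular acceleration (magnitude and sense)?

α ≈ 13.2 rad/s², counterclockwise

I = MR² = (16.1)(0.471)² = 3.572 kg·m².
Taking counterclockwise as positive: τ₁ = +(58.6)(0.471) = +27.60 N·m; τ₂ = +(23.6)(0.283) = +6.679 N·m; τ₃ = +(54.9)(0.234) = +12.85 N·m.
Net torque τ = 47.13 N·m.
α = τ/I = 47.13/3.572 = 13.19 rad/s².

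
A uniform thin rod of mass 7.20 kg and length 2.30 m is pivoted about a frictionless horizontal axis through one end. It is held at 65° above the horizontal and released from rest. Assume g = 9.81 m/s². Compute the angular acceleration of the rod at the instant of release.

α ≈ 2.70 rad/s²

About the pivot, I = (1/3)ML² = (1/3)(7.20)(2.30)² = 12.70 kg·m².
The weight acts at the center, a distance L/2 = 1.150 m from the pivot; τ = Mg(L/2) cos 65° = 34.33 N·m.
α = τ/I = 34.33/12.70 = 2.704 rad/s².
(Equivalently α = (3g/(2L)) cos 65° = 2.704 rad/s².)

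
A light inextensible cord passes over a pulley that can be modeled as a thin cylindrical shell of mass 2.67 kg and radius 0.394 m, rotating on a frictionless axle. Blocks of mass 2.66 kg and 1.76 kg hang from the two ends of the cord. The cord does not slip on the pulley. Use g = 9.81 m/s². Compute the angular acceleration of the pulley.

α ≈ 3.16 rad/s²

I = MR² = (2.67)(0.394)² = 0.4145 kg·m².
Heavier block: m₁g − T₁ = m₁a. Lighter block: T₂ − m₂g = m₂a.
Pulley: (T₁ − T₂)R = Iα = I(a/R), so T₁ − T₂ = (I/R²)a = 1·M_p a = 2.670·a.
Adding the three: (m₁ − m₂)g = (m₁ + m₂ + 2.670)a, so a = (2.66 − 1.76)(9.81)/(2.66 + 1.76 + 2.670) = 1.245 m/s².
α = a/R = 1.245/0.394 = 3.161 rad/s².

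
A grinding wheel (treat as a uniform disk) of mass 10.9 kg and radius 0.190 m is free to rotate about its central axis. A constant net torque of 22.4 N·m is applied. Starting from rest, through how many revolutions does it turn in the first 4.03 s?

I = ½MR² = (1/2)(10.9)(0.190)² = 0.1967 kg·m².
α = τ/I = 22.4/0.1967 = 113.9 rad/s².
θ = ½αt² = ½(113.9)(4.03)² = 924.5 rad.
Revolutions = θ/(2π) = 147.1.

≈ 147 revolutions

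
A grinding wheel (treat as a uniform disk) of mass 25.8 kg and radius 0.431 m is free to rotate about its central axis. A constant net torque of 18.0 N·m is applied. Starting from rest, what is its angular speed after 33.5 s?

ω ≈ 252 rad/s

I = ½MR² = (1/2)(25.8)(0.431)² = 2.396 kg·m².
α = τ/I = 18.0/2.396 = 7.512 rad/s².
ω = ω₀ + αt = 0 + (7.512)(33.5) = 251.6 rad/s.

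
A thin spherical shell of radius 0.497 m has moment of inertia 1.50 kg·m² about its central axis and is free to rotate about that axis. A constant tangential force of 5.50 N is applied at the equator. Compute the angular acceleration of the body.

α ≈ 1.82 rad/s²

τ = F R = (5.50)(0.497) = 2.733 N·m.
From τ = Iα: α = 2.733/1.500 = 1.822 rad/s².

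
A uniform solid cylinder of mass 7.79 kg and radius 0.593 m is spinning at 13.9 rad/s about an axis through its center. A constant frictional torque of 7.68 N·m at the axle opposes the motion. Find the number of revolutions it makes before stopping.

≈ 2.74 revolutions

I = ½MR² = (1/2)(7.79)(0.593)² = 1.370 kg·m².
The net torque has magnitude 7.68 N·m, opposing ω.
|α| = τ/I = 7.680/1.370 = 5.607 rad/s² (deceleration).
ω² = ω₀² − 2|α|θ with ω = 0 ⇒ θ = ω₀²/(2|α|) = 17.23 rad = 2.742 rev.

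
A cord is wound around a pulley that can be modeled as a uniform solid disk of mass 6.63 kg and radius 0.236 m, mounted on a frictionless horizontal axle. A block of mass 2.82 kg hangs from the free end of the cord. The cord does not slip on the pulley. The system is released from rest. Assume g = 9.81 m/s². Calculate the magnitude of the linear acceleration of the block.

I = ½MR² = (1/2)(6.63)(0.236)² = 0.1846 kg·m².
Block: mg − T = ma. Pulley: TR = Iα. No-slip: a = αR, so T = (I/R²)a = 3.315·a.
Then mg = (m + 3.315)a, so a = (2.82)(9.81)/(2.82 + 3.315) = 4.509 m/s².

a ≈ 4.51 m/s²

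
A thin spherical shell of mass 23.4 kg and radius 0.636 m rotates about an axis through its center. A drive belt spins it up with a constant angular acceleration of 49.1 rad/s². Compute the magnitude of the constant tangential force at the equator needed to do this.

F ≈ 487 N

I = (2/3)MR² = (2/3)(23.4)(0.636)² = 6.310 kg·m².
The required torque is τ = Iα = (6.310)(49.10) = 309.8 N·m.
A tangential force at the equator gives τ = FR, so F = τ/R = 309.8/0.636 = 487.2 N.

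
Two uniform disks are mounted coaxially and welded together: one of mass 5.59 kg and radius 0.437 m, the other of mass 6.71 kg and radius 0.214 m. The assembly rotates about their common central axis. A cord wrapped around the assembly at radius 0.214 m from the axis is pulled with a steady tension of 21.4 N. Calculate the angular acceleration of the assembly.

I = ½M₁R₁² + ½M₂R₂² = ½(5.59)(0.437)² + ½(6.71)(0.214)² = 0.6874 kg·m².
τ = F r = (21.4)(0.214) = 4.580 N·m.
α = τ/I = 4.580/0.6874 = 6.662 rad/s².

α ≈ 6.66 rad/s²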